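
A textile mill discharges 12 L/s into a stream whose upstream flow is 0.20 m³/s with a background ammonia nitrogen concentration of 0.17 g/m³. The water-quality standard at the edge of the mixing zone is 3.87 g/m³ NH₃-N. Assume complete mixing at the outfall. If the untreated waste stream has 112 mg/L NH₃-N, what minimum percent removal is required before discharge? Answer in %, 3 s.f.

41.5 %

12 L/s = 0.012 m³/s.
Mass balance: 3.87·0.212 = 0.012·Cₑ + 0.2·0.17.
Cₑ = (0.8204 − 0.034) / 0.012 = 65.54 mg/L.
Required removal = 1 − 65.54/112 = 41.49 %.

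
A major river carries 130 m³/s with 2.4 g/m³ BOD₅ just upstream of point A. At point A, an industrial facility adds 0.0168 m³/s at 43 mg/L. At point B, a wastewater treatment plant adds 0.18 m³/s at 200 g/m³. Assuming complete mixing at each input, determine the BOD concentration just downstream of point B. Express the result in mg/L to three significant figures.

2.68 mg/L

After input A: C = (130·2.4 + 0.0168·43) / 130 = 2.405 mg/L.
After input B: C = (130·2.405 + 0.18·200) / 130.2 = 2.678 mg/L.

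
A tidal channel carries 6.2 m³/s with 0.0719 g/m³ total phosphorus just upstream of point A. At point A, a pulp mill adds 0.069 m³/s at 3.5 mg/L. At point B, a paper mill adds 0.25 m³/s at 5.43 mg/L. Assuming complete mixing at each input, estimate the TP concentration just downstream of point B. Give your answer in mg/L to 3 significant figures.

After input A: C = (6.2·0.0719 + 0.069·3.5) / 6.269 = 0.1096 mg/L.
After input B: C = (6.269·0.1096 + 0.25·5.43) / 6.519 = 0.3137 mg/L.

0.314 mg/L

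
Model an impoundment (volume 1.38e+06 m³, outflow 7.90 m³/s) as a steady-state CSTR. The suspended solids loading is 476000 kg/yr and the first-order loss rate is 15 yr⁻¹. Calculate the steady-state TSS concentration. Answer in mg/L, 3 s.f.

1.76 mg/L

Outflow Q = 7.90 m³/s × 3.156e+07 s/yr = 2.493e+08 m³/yr.
Steady-state CSTR mass balance: W = Q·C + k·V·C, so C = W/(Q + kV).
Q + kV = 2.493e+08 + 15·1.38e+06 = 2.7e+08 m³/yr.
C = 476000/2.7e+08 = 0.001763 kg/m³ = 1.763 mg/L.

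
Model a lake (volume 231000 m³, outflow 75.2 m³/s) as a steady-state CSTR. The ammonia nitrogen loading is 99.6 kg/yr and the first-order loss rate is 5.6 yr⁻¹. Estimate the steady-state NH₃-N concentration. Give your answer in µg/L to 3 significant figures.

Outflow Q = 75.2 m³/s × 3.156e+07 s/yr = 2.373e+09 m³/yr.
Steady-state CSTR mass balance: W = Q·C + k·V·C, so C = W/(Q + kV).
Q + kV = 2.373e+09 + 5.6·231000 = 2.374e+09 m³/yr.
C = 99.6/2.374e+09 = 4.195e-08 kg/m³ = 4.195e-05 mg/L = 0.04195 µg/L.

0.0419 µg/L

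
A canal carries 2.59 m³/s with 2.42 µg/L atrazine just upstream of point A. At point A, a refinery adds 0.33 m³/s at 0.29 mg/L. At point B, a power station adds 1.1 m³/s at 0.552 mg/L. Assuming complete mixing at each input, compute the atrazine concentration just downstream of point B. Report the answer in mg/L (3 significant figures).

0.176 mg/L

2.42 µg/L = 0.00242 mg/L.
After input A: C = (2.59·0.00242 + 0.33·0.29) / 2.92 = 0.03492 mg/L.
After input B: C = (2.92·0.03492 + 1.1·0.552) / 4.02 = 0.1764 mg/L.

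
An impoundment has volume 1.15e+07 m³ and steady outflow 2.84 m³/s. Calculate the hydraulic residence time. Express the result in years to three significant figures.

0.128 yr

Q = 2.84 m³/s × 3.156e+07 s/yr = 8.962e+07 m³/yr.
Hydraulic residence time τ = V/Q = 1.15e+07/8.962e+07 = 0.1283 yr.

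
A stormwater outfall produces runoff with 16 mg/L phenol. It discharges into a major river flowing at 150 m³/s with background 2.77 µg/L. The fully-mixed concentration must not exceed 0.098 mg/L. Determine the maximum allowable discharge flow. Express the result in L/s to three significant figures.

2.77 µg/L = 0.00277 mg/L.
Mass balance at complete mixing: C_std·(Q_w + Q_r) = Q_w·C_e + Q_r·C_b.
Rearranging, Q_w = Q_r·(C_std − C_b)/(C_e − C_std) = 150·(0.098 − 0.00277) / (16 − 0.098) = 0.8983 m³/s.
= 898.3 L/s.

898 L/s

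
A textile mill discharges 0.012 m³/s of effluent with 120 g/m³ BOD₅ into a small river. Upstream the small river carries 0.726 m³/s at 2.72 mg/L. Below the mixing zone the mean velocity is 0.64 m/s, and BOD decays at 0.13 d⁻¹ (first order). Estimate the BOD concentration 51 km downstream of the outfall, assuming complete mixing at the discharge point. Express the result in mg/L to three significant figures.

After complete mixing, C₀ = (0.012·120 + 0.726·2.72) / 0.738 = 4.627 mg/L.
Travel time t = 5.1e+04 m / 0.64 m/s = 7.969e+04 s = 0.9223 d.
C = 4.627·exp(−0.13·0.9223) = 4.627·0.887 = 4.104 mg/L.

4.10 mg/L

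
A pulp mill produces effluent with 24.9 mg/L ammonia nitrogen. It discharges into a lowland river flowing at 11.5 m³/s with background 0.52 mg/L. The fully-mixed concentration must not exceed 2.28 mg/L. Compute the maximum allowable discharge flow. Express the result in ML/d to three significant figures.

77.3 ML/d

Mass balance at complete mixing: C_std·(Q_w + Q_r) = Q_w·C_e + Q_r·C_b.
Rearranging, Q_w = Q_r·(C_std − C_b)/(C_e − C_std) = 11.5·(2.28 − 0.52) / (24.9 − 2.28) = 0.8948 m³/s.
= 77.31 ML/d.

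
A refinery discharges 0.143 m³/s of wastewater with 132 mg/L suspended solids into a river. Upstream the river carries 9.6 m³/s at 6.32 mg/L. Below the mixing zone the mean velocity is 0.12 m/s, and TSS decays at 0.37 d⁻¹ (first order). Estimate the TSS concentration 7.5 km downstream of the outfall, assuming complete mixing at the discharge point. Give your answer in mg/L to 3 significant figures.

After complete mixing, C₀ = (0.143·132 + 9.6·6.32) / 9.743 = 8.165 mg/L.
Travel time t = 7500 m / 0.12 m/s = 6.25e+04 s = 0.7234 d.
C = 8.165·exp(−0.37·0.7234) = 8.165·0.7652 = 6.247 mg/L.

6.25 mg/L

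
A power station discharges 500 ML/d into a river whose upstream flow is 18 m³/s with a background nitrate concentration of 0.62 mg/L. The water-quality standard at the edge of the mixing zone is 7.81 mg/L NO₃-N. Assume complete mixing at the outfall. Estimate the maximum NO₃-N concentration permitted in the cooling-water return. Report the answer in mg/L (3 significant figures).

30.2 mg/L

500 ML/d = 5.787 m³/s.
Mass balance: 7.81·23.79 = 5.787·Cₑ + 18·0.62.
Cₑ = (185.8 − 11.16) / 5.787 = 30.17 mg/L.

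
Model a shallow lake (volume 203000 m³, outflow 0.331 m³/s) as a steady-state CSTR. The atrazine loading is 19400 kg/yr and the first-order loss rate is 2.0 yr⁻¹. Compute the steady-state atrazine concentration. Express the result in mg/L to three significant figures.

1.79 mg/L

Outflow Q = 0.331 m³/s × 3.156e+07 s/yr = 1.045e+07 m³/yr.
Steady-state CSTR mass balance: W = Q·C + k·V·C, so C = W/(Q + kV).
Q + kV = 1.045e+07 + 2.0·203000 = 1.085e+07 m³/yr.
C = 19400/1.085e+07 = 0.001788 kg/m³ = 1.788 mg/L.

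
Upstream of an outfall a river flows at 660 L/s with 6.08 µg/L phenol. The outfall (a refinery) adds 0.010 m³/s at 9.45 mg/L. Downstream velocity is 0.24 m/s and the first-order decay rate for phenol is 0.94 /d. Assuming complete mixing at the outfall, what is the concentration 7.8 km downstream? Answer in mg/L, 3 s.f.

660 L/s = 0.66 m³/s.
6.08 µg/L = 0.00608 mg/L.
After complete mixing, C₀ = (0.01·9.45 + 0.66·0.00608) / 0.67 = 0.147 mg/L.
Travel time t = 7800 m / 0.24 m/s = 3.25e+04 s = 0.3762 d.
C = 0.147·exp(−0.94·0.3762) = 0.147·0.7022 = 0.1032 mg/L.

0.103 mg/L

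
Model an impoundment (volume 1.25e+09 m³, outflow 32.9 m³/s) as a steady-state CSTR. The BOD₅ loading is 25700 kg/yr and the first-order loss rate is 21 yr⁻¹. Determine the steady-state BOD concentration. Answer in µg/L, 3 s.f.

0.942 µg/L

Outflow Q = 32.9 m³/s × 3.156e+07 s/yr = 1.038e+09 m³/yr.
Steady-state CSTR mass balance: W = Q·C + k·V·C, so C = W/(Q + kV).
Q + kV = 1.038e+09 + 21·1.25e+09 = 2.729e+10 m³/yr.
C = 25700/2.729e+10 = 9.418e-07 kg/m³ = 0.0009418 mg/L = 0.9418 µg/L.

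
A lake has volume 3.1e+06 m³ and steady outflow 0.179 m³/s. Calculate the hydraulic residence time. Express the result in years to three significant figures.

Q = 0.179 m³/s × 3.156e+07 s/yr = 5.649e+06 m³/yr.
Hydraulic residence time τ = V/Q = 3.1e+06/5.649e+06 = 0.5488 yr.

0.549 yr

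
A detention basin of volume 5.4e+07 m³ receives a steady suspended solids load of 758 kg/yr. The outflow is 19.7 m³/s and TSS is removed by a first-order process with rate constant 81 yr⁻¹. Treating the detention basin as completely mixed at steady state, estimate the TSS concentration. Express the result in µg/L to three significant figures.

Outflow Q = 19.7 m³/s × 3.156e+07 s/yr = 6.217e+08 m³/yr.
Steady-state CSTR mass balance: W = Q·C + k·V·C, so C = W/(Q + kV).
Q + kV = 6.217e+08 + 81·5.4e+07 = 4.996e+09 m³/yr.
C = 758/4.996e+09 = 1.517e-07 kg/m³ = 0.0001517 mg/L = 0.1517 µg/L.

0.152 µg/L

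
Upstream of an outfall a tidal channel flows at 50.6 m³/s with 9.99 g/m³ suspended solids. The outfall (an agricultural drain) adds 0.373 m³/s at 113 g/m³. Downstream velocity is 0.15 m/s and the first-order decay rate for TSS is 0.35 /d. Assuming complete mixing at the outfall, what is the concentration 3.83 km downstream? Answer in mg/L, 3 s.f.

After complete mixing, C₀ = (0.373·113 + 50.6·9.99) / 50.97 = 10.74 mg/L.
Travel time t = 3830 m / 0.15 m/s = 2.553e+04 s = 0.2955 d.
C = 10.74·exp(−0.35·0.2955) = 10.74·0.9017 = 9.688 mg/L.

9.69 mg/L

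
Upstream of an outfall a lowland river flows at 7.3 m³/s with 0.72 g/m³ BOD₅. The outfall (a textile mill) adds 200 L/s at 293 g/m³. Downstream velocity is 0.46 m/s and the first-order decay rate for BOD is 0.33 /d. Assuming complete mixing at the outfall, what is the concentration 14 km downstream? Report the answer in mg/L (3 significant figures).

200 L/s = 0.2 m³/s.
After complete mixing, C₀ = (0.2·293 + 7.3·0.72) / 7.5 = 8.514 mg/L.
Travel time t = 1.4e+04 m / 0.46 m/s = 3.043e+04 s = 0.3523 d.
C = 8.514·exp(−0.33·0.3523) = 8.514·0.8903 = 7.58 mg/L.

7.58 mg/L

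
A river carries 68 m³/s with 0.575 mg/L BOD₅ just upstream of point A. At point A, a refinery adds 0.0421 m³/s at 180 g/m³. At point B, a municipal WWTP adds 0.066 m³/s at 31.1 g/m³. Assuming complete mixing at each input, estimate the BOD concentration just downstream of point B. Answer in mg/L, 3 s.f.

After input A: C = (68·0.575 + 0.0421·180) / 68.04 = 0.686 mg/L.
After input B: C = (68.04·0.686 + 0.066·31.1) / 68.11 = 0.7155 mg/L.

0.715 mg/L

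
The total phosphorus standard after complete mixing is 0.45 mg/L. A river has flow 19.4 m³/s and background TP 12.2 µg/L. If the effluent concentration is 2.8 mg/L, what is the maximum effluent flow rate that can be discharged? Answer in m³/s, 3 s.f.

12.2 µg/L = 0.0122 mg/L.
Mass balance at complete mixing: C_std·(Q_w + Q_r) = Q_w·C_e + Q_r·C_b.
Rearranging, Q_w = Q_r·(C_std − C_b)/(C_e − C_std) = 19.4·(0.45 − 0.0122) / (2.8 − 0.45) = 3.614 m³/s.

3.61 m³/s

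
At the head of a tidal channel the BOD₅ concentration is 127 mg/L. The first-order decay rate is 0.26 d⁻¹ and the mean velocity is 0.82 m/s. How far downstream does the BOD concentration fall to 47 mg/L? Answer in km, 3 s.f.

271 km

From C = C₀·e^(−kt), t = ln(C₀/C)/k = ln(127/47)/0.26 = 0.994/0.26 = 3.823 d.
Distance = v·t = 0.82 m/s × 3.303e+05 s = 2.709e+05 m = 270.9 km.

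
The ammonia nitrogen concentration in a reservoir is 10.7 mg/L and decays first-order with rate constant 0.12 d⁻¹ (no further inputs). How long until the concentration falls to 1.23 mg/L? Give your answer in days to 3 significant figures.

18.0 d

t = ln(C₀/C)/k = ln(10.7/1.23)/0.12 = 2.163/0.12 = 18.03 d.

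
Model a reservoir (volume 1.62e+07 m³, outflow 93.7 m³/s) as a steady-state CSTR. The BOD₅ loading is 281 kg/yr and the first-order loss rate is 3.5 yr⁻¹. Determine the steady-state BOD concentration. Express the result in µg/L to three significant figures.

Outflow Q = 93.7 m³/s × 3.156e+07 s/yr = 2.957e+09 m³/yr.
Steady-state CSTR mass balance: W = Q·C + k·V·C, so C = W/(Q + kV).
Q + kV = 2.957e+09 + 3.5·1.62e+07 = 3.014e+09 m³/yr.
C = 281/3.014e+09 = 9.324e-08 kg/m³ = 9.324e-05 mg/L = 0.09324 µg/L.

0.0932 µg/L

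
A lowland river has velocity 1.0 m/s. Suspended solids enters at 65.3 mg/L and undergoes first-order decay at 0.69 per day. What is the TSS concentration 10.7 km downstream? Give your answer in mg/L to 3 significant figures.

Travel time t = 10.7 km / 1.0 m/s = 1.07e+04/1.0 = 1.07e+04 s = 0.1238 d.
First-order decay: C = 65.3·exp(−0.69·0.1238) = 65.3·0.9181 = 59.95 mg/L.

60.0 mg/L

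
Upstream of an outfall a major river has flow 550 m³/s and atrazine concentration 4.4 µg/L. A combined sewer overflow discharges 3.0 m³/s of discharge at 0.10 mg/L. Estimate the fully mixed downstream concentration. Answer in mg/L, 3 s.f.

0.00492 mg/L

4.4 µg/L = 0.0044 mg/L.
Flow-weighted mixing gives C = (3·0.1 + 550·0.0044) / (3 + 550) = 2.72/553 = 0.004919 mg/L.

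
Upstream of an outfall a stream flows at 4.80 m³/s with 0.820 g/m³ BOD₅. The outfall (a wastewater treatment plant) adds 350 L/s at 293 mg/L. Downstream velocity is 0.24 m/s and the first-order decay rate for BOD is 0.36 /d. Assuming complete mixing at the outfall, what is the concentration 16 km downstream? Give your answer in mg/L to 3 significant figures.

15.7 mg/L

350 L/s = 0.35 m³/s.
After complete mixing, C₀ = (0.35·293 + 4.8·0.82) / 5.15 = 20.68 mg/L.
Travel time t = 1.6e+04 m / 0.24 m/s = 6.667e+04 s = 0.7716 d.
C = 20.68·exp(−0.36·0.7716) = 20.68·0.7575 = 15.66 mg/L.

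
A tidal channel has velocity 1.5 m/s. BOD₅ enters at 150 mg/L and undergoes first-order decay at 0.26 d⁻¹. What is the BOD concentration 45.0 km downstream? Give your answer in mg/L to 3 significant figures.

Travel time t = 45.0 km / 1.5 m/s = 4.5e+04/1.5 = 3e+04 s = 0.3472 d.
First-order decay: C = 150·exp(−0.26·0.3472) = 150·0.9137 = 137.1 mg/L.

137 mg/L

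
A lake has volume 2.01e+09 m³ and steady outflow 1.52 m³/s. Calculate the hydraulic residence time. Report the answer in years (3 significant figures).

Q = 1.52 m³/s × 3.156e+07 s/yr = 4.797e+07 m³/yr.
Hydraulic residence time τ = V/Q = 2.01e+09/4.797e+07 = 41.9 yr.

41.9 yr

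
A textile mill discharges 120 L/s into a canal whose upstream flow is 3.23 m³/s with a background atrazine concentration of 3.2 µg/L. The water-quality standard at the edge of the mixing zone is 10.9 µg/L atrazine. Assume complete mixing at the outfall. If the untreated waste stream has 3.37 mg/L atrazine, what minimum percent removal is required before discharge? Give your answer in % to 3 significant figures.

120 L/s = 0.12 m³/s.
3.2 µg/L = 0.0032 mg/L.
10.9 µg/L = 0.0109 mg/L.
Mass balance: 0.0109·3.35 = 0.12·Cₑ + 3.23·0.0032.
Cₑ = (0.03651 − 0.01034) / 0.12 = 0.2182 mg/L.
Required removal = 1 − 0.2182/3.37 = 93.53 %.

93.5 %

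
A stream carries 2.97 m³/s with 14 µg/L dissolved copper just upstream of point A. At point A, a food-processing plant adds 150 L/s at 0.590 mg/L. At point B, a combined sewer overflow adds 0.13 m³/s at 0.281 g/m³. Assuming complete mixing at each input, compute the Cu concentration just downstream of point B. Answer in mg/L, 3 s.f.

0.0513 mg/L

14 µg/L = 0.014 mg/L.
150 L/s = 0.15 m³/s.
After input A: C = (2.97·0.014 + 0.15·0.59) / 3.12 = 0.04169 mg/L.
After input B: C = (3.12·0.04169 + 0.13·0.281) / 3.25 = 0.05126 mg/L.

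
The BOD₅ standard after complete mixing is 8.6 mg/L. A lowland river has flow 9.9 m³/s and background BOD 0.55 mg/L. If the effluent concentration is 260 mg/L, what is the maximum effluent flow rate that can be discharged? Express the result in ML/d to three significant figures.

Mass balance at complete mixing: C_std·(Q_w + Q_r) = Q_w·C_e + Q_r·C_b.
Rearranging, Q_w = Q_r·(C_std − C_b)/(C_e − C_std) = 9.9·(8.6 − 0.55) / (260 − 8.6) = 0.317 m³/s.
= 27.39 ML/d.

27.4 ML/d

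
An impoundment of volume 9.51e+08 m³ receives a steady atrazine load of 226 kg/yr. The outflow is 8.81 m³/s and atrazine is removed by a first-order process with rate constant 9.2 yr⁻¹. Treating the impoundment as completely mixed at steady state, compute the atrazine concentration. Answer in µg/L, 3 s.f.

Outflow Q = 8.81 m³/s × 3.156e+07 s/yr = 2.78e+08 m³/yr.
Steady-state CSTR mass balance: W = Q·C + k·V·C, so C = W/(Q + kV).
Q + kV = 2.78e+08 + 9.2·9.51e+08 = 9.027e+09 m³/yr.
C = 226/9.027e+09 = 2.504e-08 kg/m³ = 2.504e-05 mg/L = 0.02504 µg/L.

0.0250 µg/L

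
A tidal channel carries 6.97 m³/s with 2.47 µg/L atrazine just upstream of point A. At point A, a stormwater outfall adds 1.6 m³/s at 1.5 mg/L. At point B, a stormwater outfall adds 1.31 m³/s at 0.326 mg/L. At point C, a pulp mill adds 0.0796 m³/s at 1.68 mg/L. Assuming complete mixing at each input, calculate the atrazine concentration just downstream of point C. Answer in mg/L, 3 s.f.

0.299 mg/L

2.47 µg/L = 0.00247 mg/L.
After input A: C = (6.97·0.00247 + 1.6·1.5) / 8.57 = 0.2821 mg/L.
After input B: C = (8.57·0.2821 + 1.31·0.326) / 9.88 = 0.2879 mg/L.
After input C: C = (9.88·0.2879 + 0.0796·1.68) / 9.96 = 0.299 mg/L.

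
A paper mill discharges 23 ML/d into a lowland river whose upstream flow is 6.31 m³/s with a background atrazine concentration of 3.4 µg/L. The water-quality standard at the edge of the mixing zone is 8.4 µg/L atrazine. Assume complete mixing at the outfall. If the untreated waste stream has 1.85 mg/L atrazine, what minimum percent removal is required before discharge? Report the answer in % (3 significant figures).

23 ML/d = 0.2662 m³/s.
3.4 µg/L = 0.0034 mg/L.
8.4 µg/L = 0.0084 mg/L.
Mass balance: 0.0084·6.576 = 0.2662·Cₑ + 6.31·0.0034.
Cₑ = (0.05524 − 0.02145) / 0.2662 = 0.1269 mg/L.
Required removal = 1 − 0.1269/1.85 = 93.14 %.

93.1 %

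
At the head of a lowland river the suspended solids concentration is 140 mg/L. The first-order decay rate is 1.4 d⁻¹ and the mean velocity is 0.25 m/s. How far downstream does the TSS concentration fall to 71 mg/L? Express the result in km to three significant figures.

From C = C₀·e^(−kt), t = ln(C₀/C)/k = ln(140/71)/1.4 = 0.679/1.4 = 0.485 d.
Distance = v·t = 0.25 m/s × 4.19e+04 s = 1.048e+04 m = 10.48 km.

10.5 km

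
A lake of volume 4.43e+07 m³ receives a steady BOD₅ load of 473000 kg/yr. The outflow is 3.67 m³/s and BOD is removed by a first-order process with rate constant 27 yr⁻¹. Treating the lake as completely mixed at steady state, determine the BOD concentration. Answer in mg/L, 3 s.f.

0.361 mg/L

Outflow Q = 3.67 m³/s × 3.156e+07 s/yr = 1.158e+08 m³/yr.
Steady-state CSTR mass balance: W = Q·C + k·V·C, so C = W/(Q + kV).
Q + kV = 1.158e+08 + 27·4.43e+07 = 1.312e+09 m³/yr.
C = 473000/1.312e+09 = 0.0003605 kg/m³ = 0.3605 mg/L.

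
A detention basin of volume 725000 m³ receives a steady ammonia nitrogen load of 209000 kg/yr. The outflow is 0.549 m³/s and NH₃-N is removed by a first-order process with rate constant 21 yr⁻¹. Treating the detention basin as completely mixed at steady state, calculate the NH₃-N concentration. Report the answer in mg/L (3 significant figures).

Outflow Q = 0.549 m³/s × 3.156e+07 s/yr = 1.733e+07 m³/yr.
Steady-state CSTR mass balance: W = Q·C + k·V·C, so C = W/(Q + kV).
Q + kV = 1.733e+07 + 21·725000 = 3.255e+07 m³/yr.
C = 209000/3.255e+07 = 0.006421 kg/m³ = 6.421 mg/L.

6.42 mg/L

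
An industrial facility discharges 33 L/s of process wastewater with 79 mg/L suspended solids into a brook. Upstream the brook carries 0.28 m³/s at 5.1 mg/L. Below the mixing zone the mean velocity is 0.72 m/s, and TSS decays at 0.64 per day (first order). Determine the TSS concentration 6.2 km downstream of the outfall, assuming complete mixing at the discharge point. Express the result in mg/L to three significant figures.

33 L/s = 0.033 m³/s.
After complete mixing, C₀ = (0.033·79 + 0.28·5.1) / 0.313 = 12.89 mg/L.
Travel time t = 6200 m / 0.72 m/s = 8611 s = 0.09967 d.
C = 12.89·exp(−0.64·0.09967) = 12.89·0.9382 = 12.09 mg/L.

12.1 mg/L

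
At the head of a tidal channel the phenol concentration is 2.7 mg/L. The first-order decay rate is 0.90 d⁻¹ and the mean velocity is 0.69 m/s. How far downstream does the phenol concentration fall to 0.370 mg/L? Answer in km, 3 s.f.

From C = C₀·e^(−kt), t = ln(C₀/C)/k = ln(2.7/0.370)/0.90 = 1.988/0.90 = 2.208 d.
Distance = v·t = 0.69 m/s × 1.908e+05 s = 1.317e+05 m = 131.7 km.

132 km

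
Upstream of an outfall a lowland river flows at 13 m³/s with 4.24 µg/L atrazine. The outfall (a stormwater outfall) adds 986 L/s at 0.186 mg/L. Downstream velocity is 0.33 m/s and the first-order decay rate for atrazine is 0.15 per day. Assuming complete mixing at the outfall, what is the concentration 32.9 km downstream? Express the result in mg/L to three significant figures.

0.0143 mg/L

986 L/s = 0.986 m³/s.
4.24 µg/L = 0.00424 mg/L.
After complete mixing, C₀ = (0.986·0.186 + 13·0.00424) / 13.99 = 0.01705 mg/L.
Travel time t = 3.29e+04 m / 0.33 m/s = 9.97e+04 s = 1.154 d.
C = 0.01705·exp(−0.15·1.154) = 0.01705·0.8411 = 0.01434 mg/L.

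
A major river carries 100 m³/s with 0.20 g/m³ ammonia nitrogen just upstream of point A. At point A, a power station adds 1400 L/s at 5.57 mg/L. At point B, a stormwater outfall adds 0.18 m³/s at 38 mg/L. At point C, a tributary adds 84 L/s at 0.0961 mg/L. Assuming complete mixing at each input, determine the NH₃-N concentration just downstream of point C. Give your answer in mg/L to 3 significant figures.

0.341 mg/L

1400 L/s = 1.4 m³/s.
After input A: C = (100·0.2 + 1.4·5.57) / 101.4 = 0.2741 mg/L.
After input B: C = (101.4·0.2741 + 0.18·38) / 101.6 = 0.341 mg/L.
84 L/s = 0.084 m³/s.
After input C: C = (101.6·0.341 + 0.084·0.0961) / 101.7 = 0.3408 mg/L.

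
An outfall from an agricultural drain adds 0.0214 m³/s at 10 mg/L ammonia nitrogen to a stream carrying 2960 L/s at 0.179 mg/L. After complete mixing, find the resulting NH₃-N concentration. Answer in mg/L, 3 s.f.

2960 L/s = 2.96 m³/s.
Flow-weighted mixing gives C = (0.0214·10 + 2.96·0.179) / (0.0214 + 2.96) = 0.7438/2.981 = 0.2495 mg/L.

0.249 mg/L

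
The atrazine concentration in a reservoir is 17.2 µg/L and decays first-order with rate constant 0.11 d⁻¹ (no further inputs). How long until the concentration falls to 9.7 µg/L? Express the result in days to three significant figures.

t = ln(C₀/C)/k = ln(17.2/9.7)/0.11 = 0.5728/0.11 = 5.207 d.

5.21 d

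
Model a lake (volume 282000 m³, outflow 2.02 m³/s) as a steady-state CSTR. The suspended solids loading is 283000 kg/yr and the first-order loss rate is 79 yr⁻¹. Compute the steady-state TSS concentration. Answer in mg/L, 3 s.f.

3.29 mg/L

Outflow Q = 2.02 m³/s × 3.156e+07 s/yr = 6.375e+07 m³/yr.
Steady-state CSTR mass balance: W = Q·C + k·V·C, so C = W/(Q + kV).
Q + kV = 6.375e+07 + 79·282000 = 8.602e+07 m³/yr.
C = 283000/8.602e+07 = 0.00329 kg/m³ = 3.29 mg/L.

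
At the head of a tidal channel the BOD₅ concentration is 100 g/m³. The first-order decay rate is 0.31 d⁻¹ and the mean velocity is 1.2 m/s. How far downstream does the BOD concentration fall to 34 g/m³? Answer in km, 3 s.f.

From C = C₀·e^(−kt), t = ln(C₀/C)/k = ln(100/34)/0.31 = 1.079/0.31 = 3.48 d.
Distance = v·t = 1.2 m/s × 3.007e+05 s = 3.608e+05 m = 360.8 km.

361 km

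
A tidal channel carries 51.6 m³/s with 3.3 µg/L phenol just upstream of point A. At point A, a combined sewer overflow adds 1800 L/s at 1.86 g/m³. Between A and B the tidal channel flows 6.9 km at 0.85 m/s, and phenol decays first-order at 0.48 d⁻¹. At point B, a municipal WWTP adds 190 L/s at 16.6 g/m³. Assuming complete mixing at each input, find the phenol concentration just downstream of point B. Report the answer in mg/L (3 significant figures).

3.3 µg/L = 0.0033 mg/L.
1800 L/s = 1.8 m³/s.
After input A: C = (51.6·0.0033 + 1.8·1.86) / 53.4 = 0.06589 mg/L.
Over the 6.9 km reach to input B (t = 8118 s = 0.09395 d), decay gives C = 0.06589·exp(−0.48·0.09395) = 0.06298 mg/L.
190 L/s = 0.19 m³/s.
After input B: C = (53.4·0.06298 + 0.19·16.6) / 53.59 = 0.1216 mg/L.

0.122 mg/L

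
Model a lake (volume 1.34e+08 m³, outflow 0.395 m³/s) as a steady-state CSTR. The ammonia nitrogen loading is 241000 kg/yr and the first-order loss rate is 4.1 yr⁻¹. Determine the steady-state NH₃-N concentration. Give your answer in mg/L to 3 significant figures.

0.429 mg/L

Outflow Q = 0.395 m³/s × 3.156e+07 s/yr = 1.247e+07 m³/yr.
Steady-state CSTR mass balance: W = Q·C + k·V·C, so C = W/(Q + kV).
Q + kV = 1.247e+07 + 4.1·1.34e+08 = 5.619e+08 m³/yr.
C = 241000/5.619e+08 = 0.0004289 kg/m³ = 0.4289 mg/L.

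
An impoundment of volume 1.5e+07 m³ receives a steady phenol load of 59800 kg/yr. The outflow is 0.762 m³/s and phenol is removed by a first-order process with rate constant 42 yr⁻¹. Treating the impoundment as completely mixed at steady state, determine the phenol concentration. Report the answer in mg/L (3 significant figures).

0.0914 mg/L

Outflow Q = 0.762 m³/s × 3.156e+07 s/yr = 2.405e+07 m³/yr.
Steady-state CSTR mass balance: W = Q·C + k·V·C, so C = W/(Q + kV).
Q + kV = 2.405e+07 + 42·1.5e+07 = 6.54e+08 m³/yr.
C = 59800/6.54e+08 = 9.143e-05 kg/m³ = 0.09143 mg/L.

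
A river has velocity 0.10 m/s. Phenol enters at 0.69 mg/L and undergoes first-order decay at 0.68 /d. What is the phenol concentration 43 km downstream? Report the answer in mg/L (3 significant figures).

Travel time t = 43 km / 0.10 m/s = 4.3e+04/0.10 = 4.3e+05 s = 4.977 d.
First-order decay: C = 0.69·exp(−0.68·4.977) = 0.69·0.0339 = 0.02339 mg/L.

0.0234 mg/L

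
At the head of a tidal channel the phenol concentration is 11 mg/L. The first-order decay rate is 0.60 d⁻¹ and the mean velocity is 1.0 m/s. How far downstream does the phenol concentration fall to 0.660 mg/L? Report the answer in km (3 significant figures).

From C = C₀·e^(−kt), t = ln(C₀/C)/k = ln(11/0.660)/0.60 = 2.813/0.60 = 4.689 d.
Distance = v·t = 1.0 m/s × 4.051e+05 s = 4.051e+05 m = 405.1 km.

405 km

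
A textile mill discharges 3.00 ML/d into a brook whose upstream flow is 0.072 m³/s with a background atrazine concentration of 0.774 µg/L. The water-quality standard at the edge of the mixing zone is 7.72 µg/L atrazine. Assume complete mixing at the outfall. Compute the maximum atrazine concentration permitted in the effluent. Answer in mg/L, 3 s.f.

3.00 ML/d = 0.03472 m³/s.
0.774 µg/L = 0.000774 mg/L.
7.72 µg/L = 0.00772 mg/L.
Mass balance: 0.00772·0.1067 = 0.03472·Cₑ + 0.072·0.000774.
Cₑ = (0.0008239 − 5.573e-05) / 0.03472 = 0.02212 mg/L.

0.0221 mg/L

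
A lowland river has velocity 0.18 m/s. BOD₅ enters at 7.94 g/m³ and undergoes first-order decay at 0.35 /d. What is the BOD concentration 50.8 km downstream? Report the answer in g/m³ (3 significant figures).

2.53 g/m³

Travel time t = 50.8 km / 0.18 m/s = 5.08e+04/0.18 = 2.822e+05 s = 3.266 d.
First-order decay: C = 7.94·exp(−0.35·3.266) = 7.94·0.3188 = 2.531 g/m³.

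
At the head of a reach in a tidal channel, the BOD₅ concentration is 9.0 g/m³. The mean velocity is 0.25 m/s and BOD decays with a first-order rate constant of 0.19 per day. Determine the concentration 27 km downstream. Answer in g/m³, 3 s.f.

Travel time t = 27 km / 0.25 m/s = 2.7e+04/0.25 = 1.08e+05 s = 1.25 d.
First-order decay: C = 9.0·exp(−0.19·1.25) = 9.0·0.7886 = 7.097 g/m³.

7.10 g/m³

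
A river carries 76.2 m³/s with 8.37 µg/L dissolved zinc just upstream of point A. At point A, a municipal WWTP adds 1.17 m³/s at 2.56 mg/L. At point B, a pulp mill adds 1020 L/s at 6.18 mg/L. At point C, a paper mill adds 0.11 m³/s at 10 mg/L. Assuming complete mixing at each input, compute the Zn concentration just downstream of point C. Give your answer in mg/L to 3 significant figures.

0.141 mg/L

8.37 µg/L = 0.00837 mg/L.
After input A: C = (76.2·0.00837 + 1.17·2.56) / 77.37 = 0.04696 mg/L.
1020 L/s = 1.02 m³/s.
After input B: C = (77.37·0.04696 + 1.02·6.18) / 78.39 = 0.1268 mg/L.
After input C: C = (78.39·0.1268 + 0.11·10) / 78.5 = 0.1406 mg/L.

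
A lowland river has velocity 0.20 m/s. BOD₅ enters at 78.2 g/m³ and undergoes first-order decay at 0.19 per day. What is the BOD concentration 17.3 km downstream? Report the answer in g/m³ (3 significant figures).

64.7 g/m³

Travel time t = 17.3 km / 0.20 m/s = 1.73e+04/0.20 = 8.65e+04 s = 1.001 d.
First-order decay: C = 78.2·exp(−0.19·1.001) = 78.2·0.8268 = 64.65 g/m³.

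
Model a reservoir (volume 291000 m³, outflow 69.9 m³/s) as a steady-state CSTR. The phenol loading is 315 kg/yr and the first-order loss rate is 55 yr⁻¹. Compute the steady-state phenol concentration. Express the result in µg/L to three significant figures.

0.142 µg/L

Outflow Q = 69.9 m³/s × 3.156e+07 s/yr = 2.206e+09 m³/yr.
Steady-state CSTR mass balance: W = Q·C + k·V·C, so C = W/(Q + kV).
Q + kV = 2.206e+09 + 55·291000 = 2.222e+09 m³/yr.
C = 315/2.222e+09 = 1.418e-07 kg/m³ = 0.0001418 mg/L = 0.1418 µg/L.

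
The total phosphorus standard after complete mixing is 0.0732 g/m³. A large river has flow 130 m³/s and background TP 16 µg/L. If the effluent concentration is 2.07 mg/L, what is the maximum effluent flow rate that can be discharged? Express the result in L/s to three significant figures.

16 µg/L = 0.016 mg/L.
Mass balance at complete mixing: C_std·(Q_w + Q_r) = Q_w·C_e + Q_r·C_b.
Rearranging, Q_w = Q_r·(C_std − C_b)/(C_e − C_std) = 130·(0.0732 − 0.016) / (2.07 − 0.0732) = 3.724 m³/s.
= 3724 L/s.

3720 L/s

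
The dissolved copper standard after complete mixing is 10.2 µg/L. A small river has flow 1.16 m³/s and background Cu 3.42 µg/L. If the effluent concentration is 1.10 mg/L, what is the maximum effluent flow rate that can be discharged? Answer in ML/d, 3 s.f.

3.42 µg/L = 0.00342 mg/L.
10.2 µg/L = 0.0102 mg/L.
Mass balance at complete mixing: C_std·(Q_w + Q_r) = Q_w·C_e + Q_r·C_b.
Rearranging, Q_w = Q_r·(C_std − C_b)/(C_e − C_std) = 1.16·(0.0102 − 0.00342) / (1.1 − 0.0102) = 0.007217 m³/s.
= 0.6235 ML/d.

0.624 ML/d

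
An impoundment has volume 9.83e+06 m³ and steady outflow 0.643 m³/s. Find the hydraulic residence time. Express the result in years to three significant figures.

0.484 yr

Q = 0.643 m³/s × 3.156e+07 s/yr = 2.029e+07 m³/yr.
Hydraulic residence time τ = V/Q = 9.83e+06/2.029e+07 = 0.4844 yr.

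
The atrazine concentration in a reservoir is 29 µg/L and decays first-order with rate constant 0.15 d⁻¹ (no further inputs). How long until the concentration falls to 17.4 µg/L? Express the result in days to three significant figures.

t = ln(C₀/C)/k = ln(29/17.4)/0.15 = 0.5108/0.15 = 3.406 d.

3.41 d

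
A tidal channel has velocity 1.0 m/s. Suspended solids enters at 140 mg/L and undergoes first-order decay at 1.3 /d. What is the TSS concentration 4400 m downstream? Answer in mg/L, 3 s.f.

131 mg/L

Travel time t = 4400 m / 1.0 m/s = 4400/1.0 = 4400 s = 0.05093 d.
First-order decay: C = 140·exp(−1.3·0.05093) = 140·0.9359 = 131 mg/L.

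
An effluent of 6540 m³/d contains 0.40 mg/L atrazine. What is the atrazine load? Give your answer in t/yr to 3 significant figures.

0.955 t/yr

6540 m³/d = 0.07569 m³/s.
Mass flux = Q·C = 0.07569 m³/s × 0.4 g/m³ = 0.03028 g/s.
= 0.03028 g/s × 31.56 = 0.9555 t/yr.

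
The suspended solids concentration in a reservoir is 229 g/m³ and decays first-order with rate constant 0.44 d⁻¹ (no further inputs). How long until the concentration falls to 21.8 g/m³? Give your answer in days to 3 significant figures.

t = ln(C₀/C)/k = ln(229/21.8)/0.44 = 2.352/0.44 = 5.345 d.

5.35 d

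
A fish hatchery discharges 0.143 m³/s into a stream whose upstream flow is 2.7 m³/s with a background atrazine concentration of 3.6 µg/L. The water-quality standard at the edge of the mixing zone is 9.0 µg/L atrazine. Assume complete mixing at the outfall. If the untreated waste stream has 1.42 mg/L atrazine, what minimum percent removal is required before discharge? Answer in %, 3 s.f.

92.2 %

3.6 µg/L = 0.0036 mg/L.
9.0 µg/L = 0.009 mg/L.
Mass balance: 0.009·2.843 = 0.143·Cₑ + 2.7·0.0036.
Cₑ = (0.02559 − 0.00972) / 0.143 = 0.111 mg/L.
Required removal = 1 − 0.111/1.42 = 92.19 %.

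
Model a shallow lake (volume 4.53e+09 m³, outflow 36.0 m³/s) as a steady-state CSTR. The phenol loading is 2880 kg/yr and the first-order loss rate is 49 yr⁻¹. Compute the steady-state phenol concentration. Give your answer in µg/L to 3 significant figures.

0.0129 µg/L

Outflow Q = 36.0 m³/s × 3.156e+07 s/yr = 1.136e+09 m³/yr.
Steady-state CSTR mass balance: W = Q·C + k·V·C, so C = W/(Q + kV).
Q + kV = 1.136e+09 + 49·4.53e+09 = 2.231e+11 m³/yr.
C = 2880/2.231e+11 = 1.291e-08 kg/m³ = 1.291e-05 mg/L = 0.01291 µg/L.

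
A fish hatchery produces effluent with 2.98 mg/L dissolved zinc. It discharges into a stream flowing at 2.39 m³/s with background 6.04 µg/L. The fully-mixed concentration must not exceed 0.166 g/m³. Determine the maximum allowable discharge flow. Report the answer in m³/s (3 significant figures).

6.04 µg/L = 0.00604 mg/L.
Mass balance at complete mixing: C_std·(Q_w + Q_r) = Q_w·C_e + Q_r·C_b.
Rearranging, Q_w = Q_r·(C_std − C_b)/(C_e − C_std) = 2.39·(0.166 − 0.00604) / (2.98 − 0.166) = 0.1359 m³/s.

0.136 m³/s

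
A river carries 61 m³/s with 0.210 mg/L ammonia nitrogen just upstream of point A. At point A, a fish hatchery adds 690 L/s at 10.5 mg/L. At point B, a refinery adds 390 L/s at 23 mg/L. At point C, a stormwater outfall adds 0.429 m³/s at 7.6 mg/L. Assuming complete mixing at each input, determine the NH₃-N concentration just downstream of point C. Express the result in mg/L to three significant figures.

690 L/s = 0.69 m³/s.
After input A: C = (61·0.21 + 0.69·10.5) / 61.69 = 0.3251 mg/L.
390 L/s = 0.39 m³/s.
After input B: C = (61.69·0.3251 + 0.39·23) / 62.08 = 0.4675 mg/L.
After input C: C = (62.08·0.4675 + 0.429·7.6) / 62.51 = 0.5165 mg/L.

0.516 mg/L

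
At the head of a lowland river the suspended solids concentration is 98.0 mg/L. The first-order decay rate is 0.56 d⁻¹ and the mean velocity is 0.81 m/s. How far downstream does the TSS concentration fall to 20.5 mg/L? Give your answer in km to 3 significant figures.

196 km

From C = C₀·e^(−kt), t = ln(C₀/C)/k = ln(98.0/20.5)/0.56 = 1.565/0.56 = 2.794 d.
Distance = v·t = 0.81 m/s × 2.414e+05 s = 1.955e+05 m = 195.5 km.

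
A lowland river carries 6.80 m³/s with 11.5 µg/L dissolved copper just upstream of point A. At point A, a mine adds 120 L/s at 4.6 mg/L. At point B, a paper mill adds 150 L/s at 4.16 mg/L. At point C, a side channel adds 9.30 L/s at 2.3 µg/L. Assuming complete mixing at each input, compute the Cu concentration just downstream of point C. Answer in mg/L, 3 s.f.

0.177 mg/L

11.5 µg/L = 0.0115 mg/L.
120 L/s = 0.12 m³/s.
After input A: C = (6.8·0.0115 + 0.12·4.6) / 6.92 = 0.09107 mg/L.
150 L/s = 0.15 m³/s.
After input B: C = (6.92·0.09107 + 0.15·4.16) / 7.07 = 0.1774 mg/L.
9.30 L/s = 0.0093 m³/s.
2.3 µg/L = 0.0023 mg/L.
After input C: C = (7.07·0.1774 + 0.0093·0.0023) / 7.079 = 0.1772 mg/L.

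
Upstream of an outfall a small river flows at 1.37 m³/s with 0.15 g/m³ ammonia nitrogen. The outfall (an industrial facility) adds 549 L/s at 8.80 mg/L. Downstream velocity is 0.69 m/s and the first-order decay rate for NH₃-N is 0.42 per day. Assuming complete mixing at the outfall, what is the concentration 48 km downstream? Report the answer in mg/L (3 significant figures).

1.87 mg/L

549 L/s = 0.549 m³/s.
After complete mixing, C₀ = (0.549·8.8 + 1.37·0.15) / 1.919 = 2.625 mg/L.
Travel time t = 4.8e+04 m / 0.69 m/s = 6.957e+04 s = 0.8052 d.
C = 2.625·exp(−0.42·0.8052) = 2.625·0.7131 = 1.872 mg/L.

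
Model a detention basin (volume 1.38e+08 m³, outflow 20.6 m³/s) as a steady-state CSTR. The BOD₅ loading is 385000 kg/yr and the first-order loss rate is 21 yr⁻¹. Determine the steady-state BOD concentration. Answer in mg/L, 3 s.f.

0.109 mg/L

Outflow Q = 20.6 m³/s × 3.156e+07 s/yr = 6.501e+08 m³/yr.
Steady-state CSTR mass balance: W = Q·C + k·V·C, so C = W/(Q + kV).
Q + kV = 6.501e+08 + 21·1.38e+08 = 3.548e+09 m³/yr.
C = 385000/3.548e+09 = 0.0001085 kg/m³ = 0.1085 mg/L.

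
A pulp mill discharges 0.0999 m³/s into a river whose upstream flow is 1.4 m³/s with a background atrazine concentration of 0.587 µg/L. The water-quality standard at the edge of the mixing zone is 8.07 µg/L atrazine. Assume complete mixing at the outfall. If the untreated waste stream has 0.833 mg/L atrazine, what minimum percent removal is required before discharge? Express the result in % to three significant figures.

0.587 µg/L = 0.000587 mg/L.
8.07 µg/L = 0.00807 mg/L.
Mass balance: 0.00807·1.5 = 0.0999·Cₑ + 1.4·0.000587.
Cₑ = (0.0121 − 0.0008218) / 0.0999 = 0.1129 mg/L.
Required removal = 1 − 0.1129/0.833 = 86.44 %.

86.4 %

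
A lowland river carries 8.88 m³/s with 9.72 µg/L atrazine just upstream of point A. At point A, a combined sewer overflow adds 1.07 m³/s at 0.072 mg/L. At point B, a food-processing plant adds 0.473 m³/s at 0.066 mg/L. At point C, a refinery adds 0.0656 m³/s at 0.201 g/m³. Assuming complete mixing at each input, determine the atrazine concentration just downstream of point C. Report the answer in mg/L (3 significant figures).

0.0198 mg/L

9.72 µg/L = 0.00972 mg/L.
After input A: C = (8.88·0.00972 + 1.07·0.072) / 9.95 = 0.01642 mg/L.
After input B: C = (9.95·0.01642 + 0.473·0.066) / 10.42 = 0.01867 mg/L.
After input C: C = (10.42·0.01867 + 0.0656·0.201) / 10.49 = 0.01981 mg/L.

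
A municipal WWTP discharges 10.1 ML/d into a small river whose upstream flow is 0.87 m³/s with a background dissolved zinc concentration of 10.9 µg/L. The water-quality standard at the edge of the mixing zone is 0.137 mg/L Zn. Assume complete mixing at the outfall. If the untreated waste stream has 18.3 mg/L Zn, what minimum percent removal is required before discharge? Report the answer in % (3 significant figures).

10.1 ML/d = 0.1169 m³/s.
10.9 µg/L = 0.0109 mg/L.
Mass balance: 0.137·0.9869 = 0.1169·Cₑ + 0.87·0.0109.
Cₑ = (0.1352 − 0.009483) / 0.1169 = 1.075 mg/L.
Required removal = 1 − 1.075/18.3 = 94.12 %.

94.1 %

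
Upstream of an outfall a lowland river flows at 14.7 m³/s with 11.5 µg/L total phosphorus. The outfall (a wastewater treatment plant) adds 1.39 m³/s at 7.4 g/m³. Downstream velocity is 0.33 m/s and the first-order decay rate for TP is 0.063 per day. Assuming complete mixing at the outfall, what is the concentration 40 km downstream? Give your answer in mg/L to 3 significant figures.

0.595 mg/L

11.5 µg/L = 0.0115 mg/L.
After complete mixing, C₀ = (1.39·7.4 + 14.7·0.0115) / 16.09 = 0.6498 mg/L.
Travel time t = 4e+04 m / 0.33 m/s = 1.212e+05 s = 1.403 d.
C = 0.6498·exp(−0.063·1.403) = 0.6498·0.9154 = 0.5948 mg/L.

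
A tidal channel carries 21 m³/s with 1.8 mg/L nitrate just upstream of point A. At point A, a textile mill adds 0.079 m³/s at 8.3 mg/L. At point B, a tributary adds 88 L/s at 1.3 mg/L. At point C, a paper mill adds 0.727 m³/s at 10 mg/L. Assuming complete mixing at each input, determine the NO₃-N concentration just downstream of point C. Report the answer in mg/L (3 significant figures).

After input A: C = (21·1.8 + 0.079·8.3) / 21.08 = 1.824 mg/L.
88 L/s = 0.088 m³/s.
After input B: C = (21.08·1.824 + 0.088·1.3) / 21.17 = 1.822 mg/L.
After input C: C = (21.17·1.822 + 0.727·10) / 21.89 = 2.094 mg/L.

2.09 mg/L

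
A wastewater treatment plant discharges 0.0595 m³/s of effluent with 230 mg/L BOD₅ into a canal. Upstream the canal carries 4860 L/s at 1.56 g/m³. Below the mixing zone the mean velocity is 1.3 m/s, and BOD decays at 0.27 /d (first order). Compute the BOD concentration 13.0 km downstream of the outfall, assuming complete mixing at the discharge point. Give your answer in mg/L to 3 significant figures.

4.19 mg/L

4860 L/s = 4.86 m³/s.
After complete mixing, C₀ = (0.0595·230 + 4.86·1.56) / 4.92 = 4.323 mg/L.
Travel time t = 1.3e+04 m / 1.3 m/s = 1e+04 s = 0.1157 d.
C = 4.323·exp(−0.27·0.1157) = 4.323·0.9692 = 4.19 mg/L.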